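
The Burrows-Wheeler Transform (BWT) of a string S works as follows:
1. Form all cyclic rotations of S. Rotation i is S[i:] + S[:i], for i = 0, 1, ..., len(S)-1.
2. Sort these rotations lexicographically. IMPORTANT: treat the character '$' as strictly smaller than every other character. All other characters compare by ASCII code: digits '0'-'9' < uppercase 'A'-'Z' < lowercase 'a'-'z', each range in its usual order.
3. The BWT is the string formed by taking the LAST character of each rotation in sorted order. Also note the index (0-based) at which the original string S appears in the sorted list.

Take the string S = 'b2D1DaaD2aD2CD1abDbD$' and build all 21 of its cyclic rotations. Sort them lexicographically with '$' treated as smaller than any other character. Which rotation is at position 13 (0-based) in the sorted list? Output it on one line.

All 21 rotations (rotation i = S[i:]+S[:i]):
  rot[0] = b2D1DaaD2aD2CD1abDbD$
  rot[1] = 2D1DaaD2aD2CD1abDbD$b
  rot[2] = D1DaaD2aD2CD1abDbD$b2
  rot[3] = 1DaaD2aD2CD1abDbD$b2D
  rot[4] = DaaD2aD2CD1abDbD$b2D1
  rot[5] = aaD2aD2CD1abDbD$b2D1D
  rot[6] = aD2aD2CD1abDbD$b2D1Da
  rot[7] = D2aD2CD1abDbD$b2D1Daa
  rot[8] = 2aD2CD1abDbD$b2D1DaaD
  rot[9] = aD2CD1abDbD$b2D1DaaD2
  rot[10] = D2CD1abDbD$b2D1DaaD2a
  rot[11] = 2CD1abDbD$b2D1DaaD2aD
  rot[12] = CD1abDbD$b2D1DaaD2aD2
  rot[13] = D1abDbD$b2D1DaaD2aD2C
  rot[14] = 1abDbD$b2D1DaaD2aD2CD
  rot[15] = abDbD$b2D1DaaD2aD2CD1
  rot[16] = bDbD$b2D1DaaD2aD2CD1a
  rot[17] = DbD$b2D1DaaD2aD2CD1ab
  rot[18] = bD$b2D1DaaD2aD2CD1abD
  rot[19] = D$b2D1DaaD2aD2CD1abDb
  rot[20] = $b2D1DaaD2aD2CD1abDbD
Sorted (with $ < everything):
  sorted[0] = $b2D1DaaD2aD2CD1abDbD
  sorted[1] = 1DaaD2aD2CD1abDbD$b2D
  sorted[2] = 1abDbD$b2D1DaaD2aD2CD
  sorted[3] = 2CD1abDbD$b2D1DaaD2aD
  sorted[4] = 2D1DaaD2aD2CD1abDbD$b
  sorted[5] = 2aD2CD1abDbD$b2D1DaaD
  sorted[6] = CD1abDbD$b2D1DaaD2aD2
  sorted[7] = D$b2D1DaaD2aD2CD1abDb
  sorted[8] = D1DaaD2aD2CD1abDbD$b2
  sorted[9] = D1abDbD$b2D1DaaD2aD2C
  sorted[10] = D2CD1abDbD$b2D1DaaD2a
  sorted[11] = D2aD2CD1abDbD$b2D1Daa
  sorted[12] = DaaD2aD2CD1abDbD$b2D1
  sorted[13] = DbD$b2D1DaaD2aD2CD1ab
  sorted[14] = aD2CD1abDbD$b2D1DaaD2
  sorted[15] = aD2aD2CD1abDbD$b2D1Da
  sorted[16] = aaD2aD2CD1abDbD$b2D1D
  sorted[17] = abDbD$b2D1DaaD2aD2CD1
  sorted[18] = b2D1DaaD2aD2CD1abDbD$
  sorted[19] = bD$b2D1DaaD2aD2CD1abD
  sorted[20] = bDbD$b2D1DaaD2aD2CD1a
sorted[13] = DbD$b2D1DaaD2aD2CD1ab

Answer: DbD$b2D1DaaD2aD2CD1ab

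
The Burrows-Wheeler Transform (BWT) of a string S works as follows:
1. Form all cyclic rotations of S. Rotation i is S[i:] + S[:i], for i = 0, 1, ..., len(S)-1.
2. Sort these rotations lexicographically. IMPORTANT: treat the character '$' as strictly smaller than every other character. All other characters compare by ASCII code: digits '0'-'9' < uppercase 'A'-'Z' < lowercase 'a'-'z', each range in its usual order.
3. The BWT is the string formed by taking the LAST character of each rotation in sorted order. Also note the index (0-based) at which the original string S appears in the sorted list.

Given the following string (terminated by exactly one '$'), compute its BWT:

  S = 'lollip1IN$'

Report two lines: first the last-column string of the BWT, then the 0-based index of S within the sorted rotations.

Answer: Np1Illo$li
7

Derivation:
All 10 rotations (rotation i = S[i:]+S[:i]):
  rot[0] = lollip1IN$
  rot[1] = ollip1IN$l
  rot[2] = llip1IN$lo
  rot[3] = lip1IN$lol
  rot[4] = ip1IN$loll
  rot[5] = p1IN$lolli
  rot[6] = 1IN$lollip
  rot[7] = IN$lollip1
  rot[8] = N$lollip1I
  rot[9] = $lollip1IN
Sorted (with $ < everything):
  sorted[0] = $lollip1IN  (last char: 'N')
  sorted[1] = 1IN$lollip  (last char: 'p')
  sorted[2] = IN$lollip1  (last char: '1')
  sorted[3] = N$lollip1I  (last char: 'I')
  sorted[4] = ip1IN$loll  (last char: 'l')
  sorted[5] = lip1IN$lol  (last char: 'l')
  sorted[6] = llip1IN$lo  (last char: 'o')
  sorted[7] = lollip1IN$  (last char: '$')
  sorted[8] = ollip1IN$l  (last char: 'l')
  sorted[9] = p1IN$lolli  (last char: 'i')
Last column: Np1Illo$li
Original string S is at sorted index 7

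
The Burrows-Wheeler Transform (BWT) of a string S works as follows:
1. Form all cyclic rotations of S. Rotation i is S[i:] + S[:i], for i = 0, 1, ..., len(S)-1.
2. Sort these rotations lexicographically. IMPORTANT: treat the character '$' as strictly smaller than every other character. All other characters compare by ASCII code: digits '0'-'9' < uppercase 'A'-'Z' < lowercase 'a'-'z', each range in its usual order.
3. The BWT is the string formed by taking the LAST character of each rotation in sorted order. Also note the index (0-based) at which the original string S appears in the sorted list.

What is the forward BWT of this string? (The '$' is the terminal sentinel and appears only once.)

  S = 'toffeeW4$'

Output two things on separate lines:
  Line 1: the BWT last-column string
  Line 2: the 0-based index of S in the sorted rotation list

Answer: 4Weeffot$
8

Derivation:
All 9 rotations (rotation i = S[i:]+S[:i]):
  rot[0] = toffeeW4$
  rot[1] = offeeW4$t
  rot[2] = ffeeW4$to
  rot[3] = feeW4$tof
  rot[4] = eeW4$toff
  rot[5] = eW4$toffe
  rot[6] = W4$toffee
  rot[7] = 4$toffeeW
  rot[8] = $toffeeW4
Sorted (with $ < everything):
  sorted[0] = $toffeeW4  (last char: '4')
  sorted[1] = 4$toffeeW  (last char: 'W')
  sorted[2] = W4$toffee  (last char: 'e')
  sorted[3] = eW4$toffe  (last char: 'e')
  sorted[4] = eeW4$toff  (last char: 'f')
  sorted[5] = feeW4$tof  (last char: 'f')
  sorted[6] = ffeeW4$to  (last char: 'o')
  sorted[7] = offeeW4$t  (last char: 't')
  sorted[8] = toffeeW4$  (last char: '$')
Last column: 4Weeffot$
Original string S is at sorted index 8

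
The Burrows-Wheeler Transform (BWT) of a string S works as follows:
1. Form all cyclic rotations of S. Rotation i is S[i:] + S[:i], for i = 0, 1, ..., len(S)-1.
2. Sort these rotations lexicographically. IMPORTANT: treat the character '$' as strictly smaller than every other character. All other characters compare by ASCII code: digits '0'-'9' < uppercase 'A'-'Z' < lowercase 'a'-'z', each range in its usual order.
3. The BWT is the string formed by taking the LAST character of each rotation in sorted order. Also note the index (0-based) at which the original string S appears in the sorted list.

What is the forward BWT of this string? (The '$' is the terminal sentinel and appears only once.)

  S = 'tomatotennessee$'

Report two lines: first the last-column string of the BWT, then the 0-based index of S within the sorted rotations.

Answer: emestnonettseo$a
14

Derivation:
All 16 rotations (rotation i = S[i:]+S[:i]):
  rot[0] = tomatotennessee$
  rot[1] = omatotennessee$t
  rot[2] = matotennessee$to
  rot[3] = atotennessee$tom
  rot[4] = totennessee$toma
  rot[5] = otennessee$tomat
  rot[6] = tennessee$tomato
  rot[7] = ennessee$tomatot
  rot[8] = nnessee$tomatote
  rot[9] = nessee$tomatoten
  rot[10] = essee$tomatotenn
  rot[11] = ssee$tomatotenne
  rot[12] = see$tomatotennes
  rot[13] = ee$tomatotenness
  rot[14] = e$tomatotennesse
  rot[15] = $tomatotennessee
Sorted (with $ < everything):
  sorted[0] = $tomatotennessee  (last char: 'e')
  sorted[1] = atotennessee$tom  (last char: 'm')
  sorted[2] = e$tomatotennesse  (last char: 'e')
  sorted[3] = ee$tomatotenness  (last char: 's')
  sorted[4] = ennessee$tomatot  (last char: 't')
  sorted[5] = essee$tomatotenn  (last char: 'n')
  sorted[6] = matotennessee$to  (last char: 'o')
  sorted[7] = nessee$tomatoten  (last char: 'n')
  sorted[8] = nnessee$tomatote  (last char: 'e')
  sorted[9] = omatotennessee$t  (last char: 't')
  sorted[10] = otennessee$tomat  (last char: 't')
  sorted[11] = see$tomatotennes  (last char: 's')
  sorted[12] = ssee$tomatotenne  (last char: 'e')
  sorted[13] = tennessee$tomato  (last char: 'o')
  sorted[14] = tomatotennessee$  (last char: '$')
  sorted[15] = totennessee$toma  (last char: 'a')
Last column: emestnonettseo$a
Original string S is at sorted index 14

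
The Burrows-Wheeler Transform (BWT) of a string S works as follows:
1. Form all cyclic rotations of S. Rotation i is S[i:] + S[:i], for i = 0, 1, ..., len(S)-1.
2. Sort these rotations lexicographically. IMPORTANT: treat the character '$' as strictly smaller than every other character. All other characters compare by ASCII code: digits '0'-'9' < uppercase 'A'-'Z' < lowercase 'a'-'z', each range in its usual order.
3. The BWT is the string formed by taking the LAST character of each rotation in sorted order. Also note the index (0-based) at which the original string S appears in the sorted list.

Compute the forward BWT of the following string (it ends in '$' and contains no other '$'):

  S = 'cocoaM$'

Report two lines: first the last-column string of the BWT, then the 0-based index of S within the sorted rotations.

All 7 rotations (rotation i = S[i:]+S[:i]):
  rot[0] = cocoaM$
  rot[1] = ocoaM$c
  rot[2] = coaM$co
  rot[3] = oaM$coc
  rot[4] = aM$coco
  rot[5] = M$cocoa
  rot[6] = $cocoaM
Sorted (with $ < everything):
  sorted[0] = $cocoaM  (last char: 'M')
  sorted[1] = M$cocoa  (last char: 'a')
  sorted[2] = aM$coco  (last char: 'o')
  sorted[3] = coaM$co  (last char: 'o')
  sorted[4] = cocoaM$  (last char: '$')
  sorted[5] = oaM$coc  (last char: 'c')
  sorted[6] = ocoaM$c  (last char: 'c')
Last column: Maoo$cc
Original string S is at sorted index 4

Answer: Maoo$cc
4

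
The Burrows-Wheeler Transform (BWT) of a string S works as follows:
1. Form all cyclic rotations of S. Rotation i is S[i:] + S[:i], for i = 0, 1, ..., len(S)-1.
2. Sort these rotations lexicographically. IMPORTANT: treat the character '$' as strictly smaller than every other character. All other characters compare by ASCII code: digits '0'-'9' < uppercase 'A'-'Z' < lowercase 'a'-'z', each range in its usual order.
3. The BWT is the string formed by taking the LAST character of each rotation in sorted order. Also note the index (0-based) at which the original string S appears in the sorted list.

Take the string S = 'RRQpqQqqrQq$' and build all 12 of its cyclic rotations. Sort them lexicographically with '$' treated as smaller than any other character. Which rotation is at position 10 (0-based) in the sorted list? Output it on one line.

Answer: qrQq$RRQpqQq

Derivation:
All 12 rotations (rotation i = S[i:]+S[:i]):
  rot[0] = RRQpqQqqrQq$
  rot[1] = RQpqQqqrQq$R
  rot[2] = QpqQqqrQq$RR
  rot[3] = pqQqqrQq$RRQ
  rot[4] = qQqqrQq$RRQp
  rot[5] = QqqrQq$RRQpq
  rot[6] = qqrQq$RRQpqQ
  rot[7] = qrQq$RRQpqQq
  rot[8] = rQq$RRQpqQqq
  rot[9] = Qq$RRQpqQqqr
  rot[10] = q$RRQpqQqqrQ
  rot[11] = $RRQpqQqqrQq
Sorted (with $ < everything):
  sorted[0] = $RRQpqQqqrQq
  sorted[1] = QpqQqqrQq$RR
  sorted[2] = Qq$RRQpqQqqr
  sorted[3] = QqqrQq$RRQpq
  sorted[4] = RQpqQqqrQq$R
  sorted[5] = RRQpqQqqrQq$
  sorted[6] = pqQqqrQq$RRQ
  sorted[7] = q$RRQpqQqqrQ
  sorted[8] = qQqqrQq$RRQp
  sorted[9] = qqrQq$RRQpqQ
  sorted[10] = qrQq$RRQpqQq
  sorted[11] = rQq$RRQpqQqq
sorted[10] = qrQq$RRQpqQq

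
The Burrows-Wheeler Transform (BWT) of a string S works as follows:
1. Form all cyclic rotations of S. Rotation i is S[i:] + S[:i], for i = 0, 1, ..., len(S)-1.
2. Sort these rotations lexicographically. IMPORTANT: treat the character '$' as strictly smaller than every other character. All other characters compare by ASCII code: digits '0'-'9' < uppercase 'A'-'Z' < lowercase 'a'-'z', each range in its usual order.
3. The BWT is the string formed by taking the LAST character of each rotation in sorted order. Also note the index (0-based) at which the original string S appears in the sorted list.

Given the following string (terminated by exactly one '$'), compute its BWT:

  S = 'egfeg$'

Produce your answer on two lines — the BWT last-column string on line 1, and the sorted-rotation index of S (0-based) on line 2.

All 6 rotations (rotation i = S[i:]+S[:i]):
  rot[0] = egfeg$
  rot[1] = gfeg$e
  rot[2] = feg$eg
  rot[3] = eg$egf
  rot[4] = g$egfe
  rot[5] = $egfeg
Sorted (with $ < everything):
  sorted[0] = $egfeg  (last char: 'g')
  sorted[1] = eg$egf  (last char: 'f')
  sorted[2] = egfeg$  (last char: '$')
  sorted[3] = feg$eg  (last char: 'g')
  sorted[4] = g$egfe  (last char: 'e')
  sorted[5] = gfeg$e  (last char: 'e')
Last column: gf$gee
Original string S is at sorted index 2

Answer: gf$gee
2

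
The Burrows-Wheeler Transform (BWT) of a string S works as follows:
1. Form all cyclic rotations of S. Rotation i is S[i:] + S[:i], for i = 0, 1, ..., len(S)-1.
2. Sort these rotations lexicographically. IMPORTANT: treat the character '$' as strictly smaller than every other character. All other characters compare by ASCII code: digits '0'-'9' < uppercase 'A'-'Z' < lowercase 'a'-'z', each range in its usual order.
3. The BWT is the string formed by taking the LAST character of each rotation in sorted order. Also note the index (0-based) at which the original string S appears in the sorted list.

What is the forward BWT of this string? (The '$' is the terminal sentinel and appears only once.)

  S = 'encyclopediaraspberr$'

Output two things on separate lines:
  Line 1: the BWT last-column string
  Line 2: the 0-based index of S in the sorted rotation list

Answer: rirpynep$bdcelsoraeac
8

Derivation:
All 21 rotations (rotation i = S[i:]+S[:i]):
  rot[0] = encyclopediaraspberr$
  rot[1] = ncyclopediaraspberr$e
  rot[2] = cyclopediaraspberr$en
  rot[3] = yclopediaraspberr$enc
  rot[4] = clopediaraspberr$ency
  rot[5] = lopediaraspberr$encyc
  rot[6] = opediaraspberr$encycl
  rot[7] = pediaraspberr$encyclo
  rot[8] = ediaraspberr$encyclop
  rot[9] = diaraspberr$encyclope
  rot[10] = iaraspberr$encycloped
  rot[11] = araspberr$encyclopedi
  rot[12] = raspberr$encyclopedia
  rot[13] = aspberr$encyclopediar
  rot[14] = spberr$encyclopediara
  rot[15] = pberr$encyclopediaras
  rot[16] = berr$encyclopediarasp
  rot[17] = err$encyclopediaraspb
  rot[18] = rr$encyclopediaraspbe
  rot[19] = r$encyclopediaraspber
  rot[20] = $encyclopediaraspberr
Sorted (with $ < everything):
  sorted[0] = $encyclopediaraspberr  (last char: 'r')
  sorted[1] = araspberr$encyclopedi  (last char: 'i')
  sorted[2] = aspberr$encyclopediar  (last char: 'r')
  sorted[3] = berr$encyclopediarasp  (last char: 'p')
  sorted[4] = clopediaraspberr$ency  (last char: 'y')
  sorted[5] = cyclopediaraspberr$en  (last char: 'n')
  sorted[6] = diaraspberr$encyclope  (last char: 'e')
  sorted[7] = ediaraspberr$encyclop  (last char: 'p')
  sorted[8] = encyclopediaraspberr$  (last char: '$')
  sorted[9] = err$encyclopediaraspb  (last char: 'b')
  sorted[10] = iaraspberr$encycloped  (last char: 'd')
  sorted[11] = lopediaraspberr$encyc  (last char: 'c')
  sorted[12] = ncyclopediaraspberr$e  (last char: 'e')
  sorted[13] = opediaraspberr$encycl  (last char: 'l')
  sorted[14] = pberr$encyclopediaras  (last char: 's')
  sorted[15] = pediaraspberr$encyclo  (last char: 'o')
  sorted[16] = r$encyclopediaraspber  (last char: 'r')
  sorted[17] = raspberr$encyclopedia  (last char: 'a')
  sorted[18] = rr$encyclopediaraspbe  (last char: 'e')
  sorted[19] = spberr$encyclopediara  (last char: 'a')
  sorted[20] = yclopediaraspberr$enc  (last char: 'c')
Last column: rirpynep$bdcelsoraeac
Original string S is at sorted index 8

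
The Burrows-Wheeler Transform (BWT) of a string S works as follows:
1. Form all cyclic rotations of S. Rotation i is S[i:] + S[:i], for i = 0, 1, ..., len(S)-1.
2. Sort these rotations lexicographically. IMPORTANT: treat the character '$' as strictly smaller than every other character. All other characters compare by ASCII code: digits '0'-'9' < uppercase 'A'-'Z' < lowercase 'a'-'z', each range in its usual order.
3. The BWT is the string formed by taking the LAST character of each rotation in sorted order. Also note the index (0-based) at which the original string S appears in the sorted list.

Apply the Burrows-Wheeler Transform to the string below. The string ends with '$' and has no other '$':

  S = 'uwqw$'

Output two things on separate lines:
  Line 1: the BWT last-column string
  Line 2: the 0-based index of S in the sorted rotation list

All 5 rotations (rotation i = S[i:]+S[:i]):
  rot[0] = uwqw$
  rot[1] = wqw$u
  rot[2] = qw$uw
  rot[3] = w$uwq
  rot[4] = $uwqw
Sorted (with $ < everything):
  sorted[0] = $uwqw  (last char: 'w')
  sorted[1] = qw$uw  (last char: 'w')
  sorted[2] = uwqw$  (last char: '$')
  sorted[3] = w$uwq  (last char: 'q')
  sorted[4] = wqw$u  (last char: 'u')
Last column: ww$qu
Original string S is at sorted index 2

Answer: ww$qu
2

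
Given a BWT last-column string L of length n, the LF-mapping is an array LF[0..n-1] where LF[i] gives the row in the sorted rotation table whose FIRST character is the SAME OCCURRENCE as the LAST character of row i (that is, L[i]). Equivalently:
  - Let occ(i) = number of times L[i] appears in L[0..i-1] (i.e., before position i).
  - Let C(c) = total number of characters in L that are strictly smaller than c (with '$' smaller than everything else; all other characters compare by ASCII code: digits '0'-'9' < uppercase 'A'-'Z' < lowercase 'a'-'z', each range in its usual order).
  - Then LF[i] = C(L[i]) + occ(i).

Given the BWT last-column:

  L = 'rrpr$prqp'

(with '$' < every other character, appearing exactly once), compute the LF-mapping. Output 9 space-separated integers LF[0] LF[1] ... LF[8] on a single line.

Answer: 5 6 1 7 0 2 8 4 3

Derivation:
Char counts: '$':1, 'p':3, 'q':1, 'r':4
C (first-col start): C('$')=0, C('p')=1, C('q')=4, C('r')=5
L[0]='r': occ=0, LF[0]=C('r')+0=5+0=5
L[1]='r': occ=1, LF[1]=C('r')+1=5+1=6
L[2]='p': occ=0, LF[2]=C('p')+0=1+0=1
L[3]='r': occ=2, LF[3]=C('r')+2=5+2=7
L[4]='$': occ=0, LF[4]=C('$')+0=0+0=0
L[5]='p': occ=1, LF[5]=C('p')+1=1+1=2
L[6]='r': occ=3, LF[6]=C('r')+3=5+3=8
L[7]='q': occ=0, LF[7]=C('q')+0=4+0=4
L[8]='p': occ=2, LF[8]=C('p')+2=1+2=3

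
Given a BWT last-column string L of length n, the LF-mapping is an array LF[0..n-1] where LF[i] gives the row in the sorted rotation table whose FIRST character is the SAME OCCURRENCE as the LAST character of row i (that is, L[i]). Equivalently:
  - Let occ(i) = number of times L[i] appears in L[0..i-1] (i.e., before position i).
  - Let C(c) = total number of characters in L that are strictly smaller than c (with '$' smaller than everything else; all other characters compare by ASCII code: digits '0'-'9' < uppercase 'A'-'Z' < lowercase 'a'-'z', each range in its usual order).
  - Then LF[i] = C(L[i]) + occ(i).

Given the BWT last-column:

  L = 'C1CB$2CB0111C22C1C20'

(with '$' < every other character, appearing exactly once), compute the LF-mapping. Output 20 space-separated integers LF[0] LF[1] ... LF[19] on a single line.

Char counts: '$':1, '0':2, '1':5, '2':4, 'B':2, 'C':6
C (first-col start): C('$')=0, C('0')=1, C('1')=3, C('2')=8, C('B')=12, C('C')=14
L[0]='C': occ=0, LF[0]=C('C')+0=14+0=14
L[1]='1': occ=0, LF[1]=C('1')+0=3+0=3
L[2]='C': occ=1, LF[2]=C('C')+1=14+1=15
L[3]='B': occ=0, LF[3]=C('B')+0=12+0=12
L[4]='$': occ=0, LF[4]=C('$')+0=0+0=0
L[5]='2': occ=0, LF[5]=C('2')+0=8+0=8
L[6]='C': occ=2, LF[6]=C('C')+2=14+2=16
L[7]='B': occ=1, LF[7]=C('B')+1=12+1=13
L[8]='0': occ=0, LF[8]=C('0')+0=1+0=1
L[9]='1': occ=1, LF[9]=C('1')+1=3+1=4
L[10]='1': occ=2, LF[10]=C('1')+2=3+2=5
L[11]='1': occ=3, LF[11]=C('1')+3=3+3=6
L[12]='C': occ=3, LF[12]=C('C')+3=14+3=17
L[13]='2': occ=1, LF[13]=C('2')+1=8+1=9
L[14]='2': occ=2, LF[14]=C('2')+2=8+2=10
L[15]='C': occ=4, LF[15]=C('C')+4=14+4=18
L[16]='1': occ=4, LF[16]=C('1')+4=3+4=7
L[17]='C': occ=5, LF[17]=C('C')+5=14+5=19
L[18]='2': occ=3, LF[18]=C('2')+3=8+3=11
L[19]='0': occ=1, LF[19]=C('0')+1=1+1=2

Answer: 14 3 15 12 0 8 16 13 1 4 5 6 17 9 10 18 7 19 11 2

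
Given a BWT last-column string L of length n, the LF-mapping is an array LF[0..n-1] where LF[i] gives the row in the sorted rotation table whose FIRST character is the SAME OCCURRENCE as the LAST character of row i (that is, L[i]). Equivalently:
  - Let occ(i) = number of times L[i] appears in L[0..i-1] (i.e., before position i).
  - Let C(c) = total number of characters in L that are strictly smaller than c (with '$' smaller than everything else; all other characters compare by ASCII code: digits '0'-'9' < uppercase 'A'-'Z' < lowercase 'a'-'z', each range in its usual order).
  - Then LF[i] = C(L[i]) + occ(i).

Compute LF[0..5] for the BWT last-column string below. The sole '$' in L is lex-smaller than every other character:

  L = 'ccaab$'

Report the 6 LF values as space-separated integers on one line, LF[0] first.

Char counts: '$':1, 'a':2, 'b':1, 'c':2
C (first-col start): C('$')=0, C('a')=1, C('b')=3, C('c')=4
L[0]='c': occ=0, LF[0]=C('c')+0=4+0=4
L[1]='c': occ=1, LF[1]=C('c')+1=4+1=5
L[2]='a': occ=0, LF[2]=C('a')+0=1+0=1
L[3]='a': occ=1, LF[3]=C('a')+1=1+1=2
L[4]='b': occ=0, LF[4]=C('b')+0=3+0=3
L[5]='$': occ=0, LF[5]=C('$')+0=0+0=0

Answer: 4 5 1 2 3 0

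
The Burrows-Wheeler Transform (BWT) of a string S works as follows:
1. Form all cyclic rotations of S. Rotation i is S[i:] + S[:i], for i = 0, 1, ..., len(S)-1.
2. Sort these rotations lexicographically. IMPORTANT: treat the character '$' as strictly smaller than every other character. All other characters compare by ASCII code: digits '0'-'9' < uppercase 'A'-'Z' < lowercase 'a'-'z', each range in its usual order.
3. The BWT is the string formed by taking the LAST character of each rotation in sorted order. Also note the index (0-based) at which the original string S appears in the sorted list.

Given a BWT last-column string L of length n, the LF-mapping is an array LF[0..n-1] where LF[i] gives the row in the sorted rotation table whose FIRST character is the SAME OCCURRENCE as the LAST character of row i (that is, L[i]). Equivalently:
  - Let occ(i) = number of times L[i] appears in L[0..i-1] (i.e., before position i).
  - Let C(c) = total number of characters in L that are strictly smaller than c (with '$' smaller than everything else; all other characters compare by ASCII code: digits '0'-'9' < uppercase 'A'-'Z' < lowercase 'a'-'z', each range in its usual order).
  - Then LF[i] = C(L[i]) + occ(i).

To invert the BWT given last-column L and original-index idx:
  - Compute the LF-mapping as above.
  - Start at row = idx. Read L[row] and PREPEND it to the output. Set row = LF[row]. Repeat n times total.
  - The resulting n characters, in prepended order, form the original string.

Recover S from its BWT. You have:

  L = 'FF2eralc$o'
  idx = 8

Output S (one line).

LF mapping: 2 3 1 6 9 4 7 5 0 8
Walk LF starting at row 8, prepending L[row]:
  step 1: row=8, L[8]='$', prepend. Next row=LF[8]=0
  step 2: row=0, L[0]='F', prepend. Next row=LF[0]=2
  step 3: row=2, L[2]='2', prepend. Next row=LF[2]=1
  step 4: row=1, L[1]='F', prepend. Next row=LF[1]=3
  step 5: row=3, L[3]='e', prepend. Next row=LF[3]=6
  step 6: row=6, L[6]='l', prepend. Next row=LF[6]=7
  step 7: row=7, L[7]='c', prepend. Next row=LF[7]=5
  step 8: row=5, L[5]='a', prepend. Next row=LF[5]=4
  step 9: row=4, L[4]='r', prepend. Next row=LF[4]=9
  step 10: row=9, L[9]='o', prepend. Next row=LF[9]=8
Reversed output: oracleF2F$

Answer: oracleF2F$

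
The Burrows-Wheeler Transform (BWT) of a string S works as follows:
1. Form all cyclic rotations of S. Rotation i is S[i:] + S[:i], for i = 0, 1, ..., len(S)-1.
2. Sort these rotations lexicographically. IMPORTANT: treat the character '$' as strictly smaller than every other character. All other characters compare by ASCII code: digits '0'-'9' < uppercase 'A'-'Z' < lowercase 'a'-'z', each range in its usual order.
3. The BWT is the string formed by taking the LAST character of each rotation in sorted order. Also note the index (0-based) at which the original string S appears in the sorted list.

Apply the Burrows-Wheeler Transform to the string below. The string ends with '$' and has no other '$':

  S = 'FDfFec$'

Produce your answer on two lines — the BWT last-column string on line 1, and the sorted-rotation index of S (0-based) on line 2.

All 7 rotations (rotation i = S[i:]+S[:i]):
  rot[0] = FDfFec$
  rot[1] = DfFec$F
  rot[2] = fFec$FD
  rot[3] = Fec$FDf
  rot[4] = ec$FDfF
  rot[5] = c$FDfFe
  rot[6] = $FDfFec
Sorted (with $ < everything):
  sorted[0] = $FDfFec  (last char: 'c')
  sorted[1] = DfFec$F  (last char: 'F')
  sorted[2] = FDfFec$  (last char: '$')
  sorted[3] = Fec$FDf  (last char: 'f')
  sorted[4] = c$FDfFe  (last char: 'e')
  sorted[5] = ec$FDfF  (last char: 'F')
  sorted[6] = fFec$FD  (last char: 'D')
Last column: cF$feFD
Original string S is at sorted index 2

Answer: cF$feFD
2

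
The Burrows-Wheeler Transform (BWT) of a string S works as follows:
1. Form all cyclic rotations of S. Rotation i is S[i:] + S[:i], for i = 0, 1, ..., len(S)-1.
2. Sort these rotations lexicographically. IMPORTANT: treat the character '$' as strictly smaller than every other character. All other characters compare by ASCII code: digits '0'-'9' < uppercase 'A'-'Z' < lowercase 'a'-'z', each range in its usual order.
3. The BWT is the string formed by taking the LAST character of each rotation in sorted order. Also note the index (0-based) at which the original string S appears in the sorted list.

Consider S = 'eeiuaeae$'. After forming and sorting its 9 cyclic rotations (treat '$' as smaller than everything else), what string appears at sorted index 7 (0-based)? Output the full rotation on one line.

Answer: iuaeae$ee

Derivation:
All 9 rotations (rotation i = S[i:]+S[:i]):
  rot[0] = eeiuaeae$
  rot[1] = eiuaeae$e
  rot[2] = iuaeae$ee
  rot[3] = uaeae$eei
  rot[4] = aeae$eeiu
  rot[5] = eae$eeiua
  rot[6] = ae$eeiuae
  rot[7] = e$eeiuaea
  rot[8] = $eeiuaeae
Sorted (with $ < everything):
  sorted[0] = $eeiuaeae
  sorted[1] = ae$eeiuae
  sorted[2] = aeae$eeiu
  sorted[3] = e$eeiuaea
  sorted[4] = eae$eeiua
  sorted[5] = eeiuaeae$
  sorted[6] = eiuaeae$e
  sorted[7] = iuaeae$ee
  sorted[8] = uaeae$eei
sorted[7] = iuaeae$ee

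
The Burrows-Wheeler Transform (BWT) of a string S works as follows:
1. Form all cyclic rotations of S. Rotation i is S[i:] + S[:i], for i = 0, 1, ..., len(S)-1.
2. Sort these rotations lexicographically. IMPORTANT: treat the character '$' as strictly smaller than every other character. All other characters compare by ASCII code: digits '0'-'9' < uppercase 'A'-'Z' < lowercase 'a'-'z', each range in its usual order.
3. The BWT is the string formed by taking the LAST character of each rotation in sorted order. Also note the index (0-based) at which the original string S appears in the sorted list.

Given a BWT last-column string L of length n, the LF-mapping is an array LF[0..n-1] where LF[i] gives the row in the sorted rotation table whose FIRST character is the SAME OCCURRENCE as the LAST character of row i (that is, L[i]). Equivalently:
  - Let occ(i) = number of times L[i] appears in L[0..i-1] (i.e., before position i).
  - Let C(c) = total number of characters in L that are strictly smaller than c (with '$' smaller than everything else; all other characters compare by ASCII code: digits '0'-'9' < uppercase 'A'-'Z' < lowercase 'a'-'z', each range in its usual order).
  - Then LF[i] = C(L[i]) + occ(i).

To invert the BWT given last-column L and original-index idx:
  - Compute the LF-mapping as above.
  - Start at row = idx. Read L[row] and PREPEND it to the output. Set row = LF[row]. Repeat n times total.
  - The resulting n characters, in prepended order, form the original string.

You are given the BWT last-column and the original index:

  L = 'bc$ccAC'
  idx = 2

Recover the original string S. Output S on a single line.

LF mapping: 3 4 0 5 6 1 2
Walk LF starting at row 2, prepending L[row]:
  step 1: row=2, L[2]='$', prepend. Next row=LF[2]=0
  step 2: row=0, L[0]='b', prepend. Next row=LF[0]=3
  step 3: row=3, L[3]='c', prepend. Next row=LF[3]=5
  step 4: row=5, L[5]='A', prepend. Next row=LF[5]=1
  step 5: row=1, L[1]='c', prepend. Next row=LF[1]=4
  step 6: row=4, L[4]='c', prepend. Next row=LF[4]=6
  step 7: row=6, L[6]='C', prepend. Next row=LF[6]=2
Reversed output: CccAcb$

Answer: CccAcb$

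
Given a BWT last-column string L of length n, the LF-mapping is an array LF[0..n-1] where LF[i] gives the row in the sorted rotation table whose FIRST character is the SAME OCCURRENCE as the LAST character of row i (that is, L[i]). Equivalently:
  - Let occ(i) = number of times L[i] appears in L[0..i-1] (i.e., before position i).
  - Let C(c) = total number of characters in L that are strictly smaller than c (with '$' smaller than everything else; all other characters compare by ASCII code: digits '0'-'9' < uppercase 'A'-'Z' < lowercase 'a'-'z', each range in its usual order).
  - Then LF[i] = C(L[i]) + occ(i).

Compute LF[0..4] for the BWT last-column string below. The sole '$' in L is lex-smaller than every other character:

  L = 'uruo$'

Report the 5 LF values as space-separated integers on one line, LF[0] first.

Answer: 3 2 4 1 0

Derivation:
Char counts: '$':1, 'o':1, 'r':1, 'u':2
C (first-col start): C('$')=0, C('o')=1, C('r')=2, C('u')=3
L[0]='u': occ=0, LF[0]=C('u')+0=3+0=3
L[1]='r': occ=0, LF[1]=C('r')+0=2+0=2
L[2]='u': occ=1, LF[2]=C('u')+1=3+1=4
L[3]='o': occ=0, LF[3]=C('o')+0=1+0=1
L[4]='$': occ=0, LF[4]=C('$')+0=0+0=0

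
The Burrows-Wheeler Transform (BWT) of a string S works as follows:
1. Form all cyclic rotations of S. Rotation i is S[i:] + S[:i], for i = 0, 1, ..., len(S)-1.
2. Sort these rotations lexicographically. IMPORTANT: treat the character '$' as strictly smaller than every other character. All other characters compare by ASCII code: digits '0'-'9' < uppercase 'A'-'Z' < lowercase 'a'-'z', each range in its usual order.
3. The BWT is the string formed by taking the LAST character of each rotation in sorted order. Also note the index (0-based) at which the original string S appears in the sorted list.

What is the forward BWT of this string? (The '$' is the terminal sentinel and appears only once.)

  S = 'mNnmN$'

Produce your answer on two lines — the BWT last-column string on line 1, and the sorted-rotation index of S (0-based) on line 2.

All 6 rotations (rotation i = S[i:]+S[:i]):
  rot[0] = mNnmN$
  rot[1] = NnmN$m
  rot[2] = nmN$mN
  rot[3] = mN$mNn
  rot[4] = N$mNnm
  rot[5] = $mNnmN
Sorted (with $ < everything):
  sorted[0] = $mNnmN  (last char: 'N')
  sorted[1] = N$mNnm  (last char: 'm')
  sorted[2] = NnmN$m  (last char: 'm')
  sorted[3] = mN$mNn  (last char: 'n')
  sorted[4] = mNnmN$  (last char: '$')
  sorted[5] = nmN$mN  (last char: 'N')
Last column: Nmmn$N
Original string S is at sorted index 4

Answer: Nmmn$N
4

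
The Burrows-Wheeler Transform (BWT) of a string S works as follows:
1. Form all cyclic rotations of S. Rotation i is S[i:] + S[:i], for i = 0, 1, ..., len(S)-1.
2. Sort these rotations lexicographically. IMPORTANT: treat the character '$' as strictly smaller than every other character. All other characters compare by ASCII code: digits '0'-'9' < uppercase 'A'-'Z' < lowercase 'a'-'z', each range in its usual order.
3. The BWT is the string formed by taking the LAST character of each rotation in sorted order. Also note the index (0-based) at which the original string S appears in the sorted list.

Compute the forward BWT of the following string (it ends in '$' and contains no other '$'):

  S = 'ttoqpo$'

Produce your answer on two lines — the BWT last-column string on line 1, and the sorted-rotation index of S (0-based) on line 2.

All 7 rotations (rotation i = S[i:]+S[:i]):
  rot[0] = ttoqpo$
  rot[1] = toqpo$t
  rot[2] = oqpo$tt
  rot[3] = qpo$tto
  rot[4] = po$ttoq
  rot[5] = o$ttoqp
  rot[6] = $ttoqpo
Sorted (with $ < everything):
  sorted[0] = $ttoqpo  (last char: 'o')
  sorted[1] = o$ttoqp  (last char: 'p')
  sorted[2] = oqpo$tt  (last char: 't')
  sorted[3] = po$ttoq  (last char: 'q')
  sorted[4] = qpo$tto  (last char: 'o')
  sorted[5] = toqpo$t  (last char: 't')
  sorted[6] = ttoqpo$  (last char: '$')
Last column: optqot$
Original string S is at sorted index 6

Answer: optqot$
6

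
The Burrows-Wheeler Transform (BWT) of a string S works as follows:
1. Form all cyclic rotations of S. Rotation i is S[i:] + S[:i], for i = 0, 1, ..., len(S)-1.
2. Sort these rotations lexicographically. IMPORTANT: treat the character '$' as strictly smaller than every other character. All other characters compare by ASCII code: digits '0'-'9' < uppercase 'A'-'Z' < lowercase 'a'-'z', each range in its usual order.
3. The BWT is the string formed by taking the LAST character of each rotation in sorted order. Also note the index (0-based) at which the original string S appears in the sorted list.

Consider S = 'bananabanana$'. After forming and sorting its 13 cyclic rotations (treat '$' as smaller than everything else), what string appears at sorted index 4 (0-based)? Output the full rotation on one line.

All 13 rotations (rotation i = S[i:]+S[:i]):
  rot[0] = bananabanana$
  rot[1] = ananabanana$b
  rot[2] = nanabanana$ba
  rot[3] = anabanana$ban
  rot[4] = nabanana$bana
  rot[5] = abanana$banan
  rot[6] = banana$banana
  rot[7] = anana$bananab
  rot[8] = nana$bananaba
  rot[9] = ana$bananaban
  rot[10] = na$bananabana
  rot[11] = a$bananabanan
  rot[12] = $bananabanana
Sorted (with $ < everything):
  sorted[0] = $bananabanana
  sorted[1] = a$bananabanan
  sorted[2] = abanana$banan
  sorted[3] = ana$bananaban
  sorted[4] = anabanana$ban
  sorted[5] = anana$bananab
  sorted[6] = ananabanana$b
  sorted[7] = banana$banana
  sorted[8] = bananabanana$
  sorted[9] = na$bananabana
  sorted[10] = nabanana$bana
  sorted[11] = nana$bananaba
  sorted[12] = nanabanana$ba
sorted[4] = anabanana$ban

Answer: anabanana$ban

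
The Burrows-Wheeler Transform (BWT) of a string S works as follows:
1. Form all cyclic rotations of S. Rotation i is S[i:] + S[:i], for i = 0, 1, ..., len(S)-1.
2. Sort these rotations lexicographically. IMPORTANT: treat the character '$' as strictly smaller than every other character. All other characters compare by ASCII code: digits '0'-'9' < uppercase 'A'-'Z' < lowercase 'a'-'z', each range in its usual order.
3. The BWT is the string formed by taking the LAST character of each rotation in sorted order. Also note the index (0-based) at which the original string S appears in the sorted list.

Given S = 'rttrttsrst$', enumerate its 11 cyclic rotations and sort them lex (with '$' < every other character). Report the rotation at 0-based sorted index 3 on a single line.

All 11 rotations (rotation i = S[i:]+S[:i]):
  rot[0] = rttrttsrst$
  rot[1] = ttrttsrst$r
  rot[2] = trttsrst$rt
  rot[3] = rttsrst$rtt
  rot[4] = ttsrst$rttr
  rot[5] = tsrst$rttrt
  rot[6] = srst$rttrtt
  rot[7] = rst$rttrtts
  rot[8] = st$rttrttsr
  rot[9] = t$rttrttsrs
  rot[10] = $rttrttsrst
Sorted (with $ < everything):
  sorted[0] = $rttrttsrst
  sorted[1] = rst$rttrtts
  sorted[2] = rttrttsrst$
  sorted[3] = rttsrst$rtt
  sorted[4] = srst$rttrtt
  sorted[5] = st$rttrttsr
  sorted[6] = t$rttrttsrs
  sorted[7] = trttsrst$rt
  sorted[8] = tsrst$rttrt
  sorted[9] = ttrttsrst$r
  sorted[10] = ttsrst$rttr
sorted[3] = rttsrst$rtt

Answer: rttsrst$rtt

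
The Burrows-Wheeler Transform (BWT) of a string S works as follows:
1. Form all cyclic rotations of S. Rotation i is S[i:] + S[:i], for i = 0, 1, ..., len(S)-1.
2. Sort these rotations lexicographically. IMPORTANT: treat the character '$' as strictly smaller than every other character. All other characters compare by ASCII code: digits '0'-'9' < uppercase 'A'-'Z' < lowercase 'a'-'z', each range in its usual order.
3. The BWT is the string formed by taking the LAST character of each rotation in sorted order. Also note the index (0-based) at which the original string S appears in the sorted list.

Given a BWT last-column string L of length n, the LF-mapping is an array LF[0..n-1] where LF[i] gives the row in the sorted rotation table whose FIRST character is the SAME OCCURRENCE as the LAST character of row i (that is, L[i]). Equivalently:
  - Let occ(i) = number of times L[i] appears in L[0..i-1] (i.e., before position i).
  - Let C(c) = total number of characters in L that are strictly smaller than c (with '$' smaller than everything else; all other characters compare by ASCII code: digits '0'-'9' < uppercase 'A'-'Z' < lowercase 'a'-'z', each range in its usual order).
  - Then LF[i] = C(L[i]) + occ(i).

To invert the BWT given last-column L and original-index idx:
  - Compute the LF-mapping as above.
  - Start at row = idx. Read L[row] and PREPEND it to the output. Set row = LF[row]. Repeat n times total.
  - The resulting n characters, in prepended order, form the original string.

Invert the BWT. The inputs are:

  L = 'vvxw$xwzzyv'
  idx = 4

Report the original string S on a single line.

Answer: wvzyzxwxvv$

Derivation:
LF mapping: 1 2 6 4 0 7 5 9 10 8 3
Walk LF starting at row 4, prepending L[row]:
  step 1: row=4, L[4]='$', prepend. Next row=LF[4]=0
  step 2: row=0, L[0]='v', prepend. Next row=LF[0]=1
  step 3: row=1, L[1]='v', prepend. Next row=LF[1]=2
  step 4: row=2, L[2]='x', prepend. Next row=LF[2]=6
  step 5: row=6, L[6]='w', prepend. Next row=LF[6]=5
  step 6: row=5, L[5]='x', prepend. Next row=LF[5]=7
  step 7: row=7, L[7]='z', prepend. Next row=LF[7]=9
  step 8: row=9, L[9]='y', prepend. Next row=LF[9]=8
  step 9: row=8, L[8]='z', prepend. Next row=LF[8]=10
  step 10: row=10, L[10]='v', prepend. Next row=LF[10]=3
  step 11: row=3, L[3]='w', prepend. Next row=LF[3]=4
Reversed output: wvzyzxwxvv$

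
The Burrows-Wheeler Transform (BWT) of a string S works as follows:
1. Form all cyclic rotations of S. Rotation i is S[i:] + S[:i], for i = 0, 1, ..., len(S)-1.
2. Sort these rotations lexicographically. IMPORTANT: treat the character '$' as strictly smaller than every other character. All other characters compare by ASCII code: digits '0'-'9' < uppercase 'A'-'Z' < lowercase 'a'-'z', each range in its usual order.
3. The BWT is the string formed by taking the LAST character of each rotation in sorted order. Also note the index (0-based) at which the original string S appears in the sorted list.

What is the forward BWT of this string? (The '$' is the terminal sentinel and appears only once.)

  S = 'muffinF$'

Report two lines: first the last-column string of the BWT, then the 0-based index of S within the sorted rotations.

All 8 rotations (rotation i = S[i:]+S[:i]):
  rot[0] = muffinF$
  rot[1] = uffinF$m
  rot[2] = ffinF$mu
  rot[3] = finF$muf
  rot[4] = inF$muff
  rot[5] = nF$muffi
  rot[6] = F$muffin
  rot[7] = $muffinF
Sorted (with $ < everything):
  sorted[0] = $muffinF  (last char: 'F')
  sorted[1] = F$muffin  (last char: 'n')
  sorted[2] = ffinF$mu  (last char: 'u')
  sorted[3] = finF$muf  (last char: 'f')
  sorted[4] = inF$muff  (last char: 'f')
  sorted[5] = muffinF$  (last char: '$')
  sorted[6] = nF$muffi  (last char: 'i')
  sorted[7] = uffinF$m  (last char: 'm')
Last column: Fnuff$im
Original string S is at sorted index 5

Answer: Fnuff$im
5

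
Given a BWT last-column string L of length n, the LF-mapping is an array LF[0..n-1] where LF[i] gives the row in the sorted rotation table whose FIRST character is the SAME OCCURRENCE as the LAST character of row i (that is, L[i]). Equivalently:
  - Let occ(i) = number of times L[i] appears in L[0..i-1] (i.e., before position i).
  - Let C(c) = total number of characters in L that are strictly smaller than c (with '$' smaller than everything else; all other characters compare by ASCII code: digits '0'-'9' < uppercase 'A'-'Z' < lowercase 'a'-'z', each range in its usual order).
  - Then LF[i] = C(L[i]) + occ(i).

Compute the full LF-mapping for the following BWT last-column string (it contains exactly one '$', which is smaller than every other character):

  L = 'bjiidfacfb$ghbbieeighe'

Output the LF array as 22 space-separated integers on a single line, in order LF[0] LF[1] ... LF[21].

Answer: 2 21 17 18 7 11 1 6 12 3 0 13 15 4 5 19 8 9 20 14 16 10

Derivation:
Char counts: '$':1, 'a':1, 'b':4, 'c':1, 'd':1, 'e':3, 'f':2, 'g':2, 'h':2, 'i':4, 'j':1
C (first-col start): C('$')=0, C('a')=1, C('b')=2, C('c')=6, C('d')=7, C('e')=8, C('f')=11, C('g')=13, C('h')=15, C('i')=17, C('j')=21
L[0]='b': occ=0, LF[0]=C('b')+0=2+0=2
L[1]='j': occ=0, LF[1]=C('j')+0=21+0=21
L[2]='i': occ=0, LF[2]=C('i')+0=17+0=17
L[3]='i': occ=1, LF[3]=C('i')+1=17+1=18
L[4]='d': occ=0, LF[4]=C('d')+0=7+0=7
L[5]='f': occ=0, LF[5]=C('f')+0=11+0=11
L[6]='a': occ=0, LF[6]=C('a')+0=1+0=1
L[7]='c': occ=0, LF[7]=C('c')+0=6+0=6
L[8]='f': occ=1, LF[8]=C('f')+1=11+1=12
L[9]='b': occ=1, LF[9]=C('b')+1=2+1=3
L[10]='$': occ=0, LF[10]=C('$')+0=0+0=0
L[11]='g': occ=0, LF[11]=C('g')+0=13+0=13
L[12]='h': occ=0, LF[12]=C('h')+0=15+0=15
L[13]='b': occ=2, LF[13]=C('b')+2=2+2=4
L[14]='b': occ=3, LF[14]=C('b')+3=2+3=5
L[15]='i': occ=2, LF[15]=C('i')+2=17+2=19
L[16]='e': occ=0, LF[16]=C('e')+0=8+0=8
L[17]='e': occ=1, LF[17]=C('e')+1=8+1=9
L[18]='i': occ=3, LF[18]=C('i')+3=17+3=20
L[19]='g': occ=1, LF[19]=C('g')+1=13+1=14
L[20]='h': occ=1, LF[20]=C('h')+1=15+1=16
L[21]='e': occ=2, LF[21]=C('e')+2=8+2=10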